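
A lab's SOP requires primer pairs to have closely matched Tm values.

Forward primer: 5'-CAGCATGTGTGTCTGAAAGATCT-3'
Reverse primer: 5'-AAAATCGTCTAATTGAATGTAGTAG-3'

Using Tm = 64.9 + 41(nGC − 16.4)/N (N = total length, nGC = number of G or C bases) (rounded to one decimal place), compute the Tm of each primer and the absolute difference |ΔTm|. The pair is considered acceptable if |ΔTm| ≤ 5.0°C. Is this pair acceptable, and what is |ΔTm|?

Forward: G+C = 10, N = 23 → Tm = 64.9 + 41·(10 − 16.4)/23 = 53.5°C.
Reverse: G+C = 7, N = 25 → Tm = 64.9 + 41·(7 − 16.4)/25 = 49.5°C.
|ΔTm| = |53.5 − 49.5| = 4.0°C, ≤ 5.0°C.

|ΔTm| = 4.0°C; the pair is acceptable.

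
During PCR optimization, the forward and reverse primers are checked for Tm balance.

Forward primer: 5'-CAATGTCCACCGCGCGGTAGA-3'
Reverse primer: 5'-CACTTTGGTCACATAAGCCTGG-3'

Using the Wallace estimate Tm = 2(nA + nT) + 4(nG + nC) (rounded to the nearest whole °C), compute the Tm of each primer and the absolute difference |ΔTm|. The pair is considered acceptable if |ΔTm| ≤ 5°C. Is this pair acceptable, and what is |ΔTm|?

Forward: A=5 T=3 G=6 C=7 → Tm = 2·8 + 4·13 = 68°C.
Reverse: A=5 T=6 G=5 C=6 → Tm = 2·11 + 4·11 = 66°C.
|ΔTm| = |68 − 66| = 2°C, ≤ 5°C.

|ΔTm| = 2°C; the pair is acceptable.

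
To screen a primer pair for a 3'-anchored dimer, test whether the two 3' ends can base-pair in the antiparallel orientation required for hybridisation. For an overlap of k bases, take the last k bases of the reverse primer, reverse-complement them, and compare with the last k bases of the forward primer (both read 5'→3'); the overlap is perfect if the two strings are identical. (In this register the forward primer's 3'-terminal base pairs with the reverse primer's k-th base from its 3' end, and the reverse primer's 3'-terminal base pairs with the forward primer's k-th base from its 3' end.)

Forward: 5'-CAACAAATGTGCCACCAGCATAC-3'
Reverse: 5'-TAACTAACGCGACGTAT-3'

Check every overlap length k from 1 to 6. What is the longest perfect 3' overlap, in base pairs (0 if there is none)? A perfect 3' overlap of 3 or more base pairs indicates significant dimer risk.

Longest perfect overlap: 4 complementary base pairs; significant dimer risk (threshold 3).

Last 6 bases (5'→3') — forward …GCATAC, reverse …ACGTAT.
Reverse complement of the reverse primer's last 6 bases: ATACGT; its first k bases are the reverse complement of the reverse primer's last k bases, so a perfect k-base overlap needs the forward primer's last k bases to equal them.
Comparing (forward last k vs required): k=1: C vs A ✗; k=2: AC vs AT ✗; k=3: TAC vs ATA ✗; k=4: ATAC vs ATAC ✓; k=5: CATAC vs ATACG ✗; k=6: GCATAC vs ATACGT ✗.
Only k = 4 is perfect, so the longest perfect 3' overlap is 4.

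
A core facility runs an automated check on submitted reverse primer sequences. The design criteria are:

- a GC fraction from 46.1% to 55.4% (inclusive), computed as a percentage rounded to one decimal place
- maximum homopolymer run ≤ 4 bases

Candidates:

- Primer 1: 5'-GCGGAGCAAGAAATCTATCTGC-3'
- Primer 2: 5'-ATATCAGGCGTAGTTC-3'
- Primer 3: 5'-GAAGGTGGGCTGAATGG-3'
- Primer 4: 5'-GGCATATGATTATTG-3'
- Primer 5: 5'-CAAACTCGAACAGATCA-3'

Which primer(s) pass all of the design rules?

Primer 1 only.

Primer 1 (22 nt, A=7 T=4 G=6 C=5): GC 11/22 = 50.0% ✓; longest run = 3 ✓ — passes.
Primer 2 (16 nt, A=4 T=5 G=4 C=3): GC 7/16 = 43.8%, outside 46.1–55.4% ✗; longest run = 2 ✓ — fails.
Primer 3 (17 nt, A=4 T=3 G=9 C=1): GC 10/17 = 58.8%, outside 46.1–55.4% ✗; longest run = 3 ✓ — fails.
Primer 4 (15 nt, A=4 T=6 G=4 C=1): GC 5/15 = 33.3%, outside 46.1–55.4% ✗; longest run = 2 ✓ — fails.
Primer 5 (17 nt, A=8 T=2 G=2 C=5): GC 7/17 = 41.2%, outside 46.1–55.4% ✗; longest run = 3 ✓ — fails.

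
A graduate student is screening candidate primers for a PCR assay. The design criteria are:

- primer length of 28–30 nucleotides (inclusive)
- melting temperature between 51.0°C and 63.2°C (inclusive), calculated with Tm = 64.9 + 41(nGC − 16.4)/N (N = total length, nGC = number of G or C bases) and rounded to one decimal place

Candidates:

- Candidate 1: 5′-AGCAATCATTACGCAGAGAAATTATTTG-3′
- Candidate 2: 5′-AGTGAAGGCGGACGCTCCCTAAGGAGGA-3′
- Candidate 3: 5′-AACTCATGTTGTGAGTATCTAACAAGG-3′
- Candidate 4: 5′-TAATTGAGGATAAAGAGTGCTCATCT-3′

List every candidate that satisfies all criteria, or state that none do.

Candidate 1 (28 nt, A=11 T=8 G=5 C=4): length 28 ✓; Tm = 64.9 + 41·(9 − 16.4)/28 = 54.1°C ✓ — passes.
Candidate 2 (28 nt, A=8 T=3 G=11 C=6): length 28 ✓; Tm = 64.9 + 41·(17 − 16.4)/28 = 65.8°C, outside 51.0–63.2°C ✗ — fails.
Candidate 3 (27 nt, A=9 T=8 G=6 C=4): length 27, outside 28–30 ✗; Tm = 64.9 + 41·(10 − 16.4)/27 = 55.2°C ✓ — fails.
Candidate 4 (26 nt, A=9 T=8 G=6 C=3): length 26, outside 28–30 ✗; Tm = 64.9 + 41·(9 − 16.4)/26 = 53.2°C ✓ — fails.

Candidate 1 only.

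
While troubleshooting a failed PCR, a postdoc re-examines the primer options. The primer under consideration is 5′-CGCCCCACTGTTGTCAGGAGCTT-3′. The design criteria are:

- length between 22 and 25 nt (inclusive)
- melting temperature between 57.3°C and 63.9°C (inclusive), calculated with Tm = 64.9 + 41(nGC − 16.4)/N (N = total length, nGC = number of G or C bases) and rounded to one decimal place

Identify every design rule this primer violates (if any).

Meets all criteria.

Base counts: A=3, T=6, G=6, C=8 (length 23).
length: length 23 ✓
Tm: Tm = 64.9 + 41·(14 − 16.4)/23 = 60.6°C ✓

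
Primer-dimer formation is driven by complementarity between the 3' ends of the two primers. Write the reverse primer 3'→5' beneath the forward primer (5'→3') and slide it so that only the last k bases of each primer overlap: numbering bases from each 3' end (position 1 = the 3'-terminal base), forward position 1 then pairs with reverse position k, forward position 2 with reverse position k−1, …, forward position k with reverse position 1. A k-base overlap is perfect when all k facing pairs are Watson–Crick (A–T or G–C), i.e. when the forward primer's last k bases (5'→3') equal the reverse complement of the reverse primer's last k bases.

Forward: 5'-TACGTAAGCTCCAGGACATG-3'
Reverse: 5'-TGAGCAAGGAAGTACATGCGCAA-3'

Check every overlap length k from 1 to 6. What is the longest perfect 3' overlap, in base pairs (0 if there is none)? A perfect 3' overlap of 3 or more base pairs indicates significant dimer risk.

Last 6 bases (5'→3') — forward …GACATG, reverse …GCGCAA.
Reverse complement of the reverse primer's last 6 bases: TTGCGC; its first k bases are the reverse complement of the reverse primer's last k bases, so a perfect k-base overlap needs the forward primer's last k bases to equal them.
Comparing (forward last k vs required): k=1: G vs T ✗; k=2: TG vs TT ✗; k=3: ATG vs TTG ✗; k=4: CATG vs TTGC ✗; k=5: ACATG vs TTGCG ✗; k=6: GACATG vs TTGCGC ✗.
No overlap length from 1 to 6 is perfect, so the longest perfect 3' overlap is 0.

Longest perfect overlap: 0 complementary base pairs; below the dimer-risk threshold (threshold 3).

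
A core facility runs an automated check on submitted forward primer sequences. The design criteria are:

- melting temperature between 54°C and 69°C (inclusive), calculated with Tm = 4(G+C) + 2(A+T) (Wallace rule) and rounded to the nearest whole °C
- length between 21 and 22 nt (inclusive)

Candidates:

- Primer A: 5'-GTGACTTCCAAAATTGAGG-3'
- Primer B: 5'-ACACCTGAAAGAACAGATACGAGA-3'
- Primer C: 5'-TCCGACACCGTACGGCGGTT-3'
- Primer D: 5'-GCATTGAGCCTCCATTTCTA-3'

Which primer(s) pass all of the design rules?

Primer A (19 nt, A=6 T=5 G=5 C=3): Tm = 2·11 + 4·8 = 54°C ✓; length 19, outside 21–22 ✗ — fails.
Primer B (24 nt, A=12 T=2 G=5 C=5): Tm = 2·14 + 4·10 = 68°C ✓; length 24, outside 21–22 ✗ — fails.
Primer C (20 nt, A=3 T=4 G=6 C=7): Tm = 2·7 + 4·13 = 66°C ✓; length 20, outside 21–22 ✗ — fails.
Primer D (20 nt, A=4 T=7 G=3 C=6): Tm = 2·11 + 4·9 = 58°C ✓; length 20, outside 21–22 ✗ — fails.

None of the candidates satisfy all criteria.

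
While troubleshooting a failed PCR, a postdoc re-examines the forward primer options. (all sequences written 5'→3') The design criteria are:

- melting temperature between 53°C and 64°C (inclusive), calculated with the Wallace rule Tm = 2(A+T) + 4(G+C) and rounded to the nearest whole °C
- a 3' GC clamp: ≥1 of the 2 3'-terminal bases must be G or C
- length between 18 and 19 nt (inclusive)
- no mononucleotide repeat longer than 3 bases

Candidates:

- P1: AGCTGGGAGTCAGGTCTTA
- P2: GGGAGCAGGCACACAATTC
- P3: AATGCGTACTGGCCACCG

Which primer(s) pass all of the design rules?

P1 (19 nt, A=4 T=5 G=7 C=3): Tm = 2·9 + 4·10 = 58°C ✓; 3' end TA has 0 G/C, need ≥1 ✗; length 19 ✓; longest run = 3 ✓ — fails.
P2 (19 nt, A=6 T=2 G=6 C=5): Tm = 2·8 + 4·11 = 60°C ✓; 3' end TC has 1 G/C ✓; length 19 ✓; longest run = 3 ✓ — passes.
P3 (18 nt, A=4 T=3 G=5 C=6): Tm = 2·7 + 4·11 = 58°C ✓; 3' end CG has 2 G/C ✓; length 18 ✓; longest run = 2 ✓ — passes.

P2 and P3.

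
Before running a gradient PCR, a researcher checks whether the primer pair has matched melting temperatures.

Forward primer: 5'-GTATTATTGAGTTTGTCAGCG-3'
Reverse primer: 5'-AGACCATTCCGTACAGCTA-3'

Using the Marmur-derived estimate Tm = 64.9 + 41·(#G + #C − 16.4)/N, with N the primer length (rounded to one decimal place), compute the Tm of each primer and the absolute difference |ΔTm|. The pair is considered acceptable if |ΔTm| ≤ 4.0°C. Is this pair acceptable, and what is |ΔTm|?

|ΔTm| = 0.4°C; the pair is acceptable.

Forward: G+C = 8, N = 21 → Tm = 64.9 + 41·(8 − 16.4)/21 = 48.5°C.
Reverse: G+C = 9, N = 19 → Tm = 64.9 + 41·(9 − 16.4)/19 = 48.9°C.
|ΔTm| = |48.5 − 48.9| = 0.4°C, ≤ 4.0°C.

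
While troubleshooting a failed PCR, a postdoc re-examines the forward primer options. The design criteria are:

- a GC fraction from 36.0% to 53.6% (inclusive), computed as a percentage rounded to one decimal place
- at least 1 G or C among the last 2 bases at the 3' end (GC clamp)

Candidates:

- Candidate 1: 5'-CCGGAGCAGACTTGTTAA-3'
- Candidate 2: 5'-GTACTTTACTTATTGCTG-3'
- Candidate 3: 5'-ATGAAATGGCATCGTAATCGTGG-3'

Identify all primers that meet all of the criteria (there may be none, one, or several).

Candidate 1 (18 nt, A=5 T=4 G=5 C=4): GC 9/18 = 50.0% ✓; 3' end AA has 0 G/C, need ≥1 ✗ — fails.
Candidate 2 (18 nt, A=3 T=9 G=3 C=3): GC 6/18 = 33.3%, outside 36.0–53.6% ✗; 3' end TG has 1 G/C ✓ — fails.
Candidate 3 (23 nt, A=7 T=6 G=7 C=3): GC 10/23 = 43.5% ✓; 3' end GG has 2 G/C ✓ — passes.

Candidate 3 only.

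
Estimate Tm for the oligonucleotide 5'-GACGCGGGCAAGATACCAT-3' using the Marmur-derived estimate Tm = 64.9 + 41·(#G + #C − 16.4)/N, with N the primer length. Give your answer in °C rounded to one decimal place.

Base counts: A=6, T=2, G=6, C=5; G+C = 11, N = 19.
Tm = 64.9 + 41·(11 − 16.4)/19 = 64.9 + -221.40/19 = 53.2°C.

53.2°C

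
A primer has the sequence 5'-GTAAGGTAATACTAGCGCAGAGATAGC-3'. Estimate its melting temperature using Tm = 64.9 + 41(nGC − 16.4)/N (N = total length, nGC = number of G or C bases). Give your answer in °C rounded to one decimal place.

Base counts: A=10, T=5, G=8, C=4; G+C = 12, N = 27.
Tm = 64.9 + 41·(12 − 16.4)/27 = 64.9 + -180.40/27 = 58.2°C.

58.2°C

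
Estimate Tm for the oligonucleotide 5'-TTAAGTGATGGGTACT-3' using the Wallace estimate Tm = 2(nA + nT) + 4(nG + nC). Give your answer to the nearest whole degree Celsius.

44°C

Base counts: A=4, T=6, G=5, C=1 (length 16).
Tm = 2·(4+6) + 4·(5+1) = 2·10 + 4·6 = 20 + 24 = 44°C.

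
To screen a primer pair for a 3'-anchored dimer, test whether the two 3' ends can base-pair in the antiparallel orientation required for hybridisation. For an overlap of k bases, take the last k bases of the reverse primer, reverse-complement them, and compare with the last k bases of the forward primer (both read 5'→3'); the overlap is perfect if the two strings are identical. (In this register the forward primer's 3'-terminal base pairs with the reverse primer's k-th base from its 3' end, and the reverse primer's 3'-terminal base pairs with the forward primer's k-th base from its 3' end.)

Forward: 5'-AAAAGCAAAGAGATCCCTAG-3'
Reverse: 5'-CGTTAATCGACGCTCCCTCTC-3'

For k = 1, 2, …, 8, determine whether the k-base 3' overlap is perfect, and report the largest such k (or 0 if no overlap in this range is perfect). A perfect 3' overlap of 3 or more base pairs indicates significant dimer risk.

Last 8 bases (5'→3') — forward …ATCCCTAG, reverse …TCCCTCTC.
Reverse complement of the reverse primer's last 8 bases: GAGAGGGA; its first k bases are the reverse complement of the reverse primer's last k bases, so a perfect k-base overlap needs the forward primer's last k bases to equal them.
Comparing (forward last k vs required): k=1: G vs G ✓; k=2: AG vs GA ✗; k=3: TAG vs GAG ✗; k=4: CTAG vs GAGA ✗; k=5: CCTAG vs GAGAG ✗; k=6: CCCTAG vs GAGAGG ✗; k=7: TCCCTAG vs GAGAGGG ✗; k=8: ATCCCTAG vs GAGAGGGA ✗.
Only k = 1 is perfect, so the longest perfect 3' overlap is 1.

Longest perfect overlap: 1 complementary base pair; below the dimer-risk threshold (threshold 3).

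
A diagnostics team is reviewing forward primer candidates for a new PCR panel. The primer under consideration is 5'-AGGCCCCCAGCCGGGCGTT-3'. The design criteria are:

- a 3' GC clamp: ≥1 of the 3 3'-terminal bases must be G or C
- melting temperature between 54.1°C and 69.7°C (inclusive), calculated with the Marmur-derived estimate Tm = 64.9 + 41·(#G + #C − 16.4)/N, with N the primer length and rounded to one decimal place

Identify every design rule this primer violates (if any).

Meets all criteria.

Base counts: A=2, T=2, G=7, C=8 (length 19).
GC clamp: 3' end GTT has 1 G/C ✓
Tm: Tm = 64.9 + 41·(15 − 16.4)/19 = 61.9°C ✓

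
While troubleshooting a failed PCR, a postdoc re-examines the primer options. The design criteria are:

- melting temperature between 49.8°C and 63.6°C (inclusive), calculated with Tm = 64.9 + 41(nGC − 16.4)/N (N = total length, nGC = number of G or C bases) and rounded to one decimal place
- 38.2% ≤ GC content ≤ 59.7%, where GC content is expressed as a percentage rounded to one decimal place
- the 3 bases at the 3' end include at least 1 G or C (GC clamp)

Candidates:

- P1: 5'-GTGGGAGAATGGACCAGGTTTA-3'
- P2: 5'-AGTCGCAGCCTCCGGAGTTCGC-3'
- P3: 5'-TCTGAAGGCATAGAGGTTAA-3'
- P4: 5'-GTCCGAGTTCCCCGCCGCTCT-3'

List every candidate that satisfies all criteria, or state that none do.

None of the candidates satisfy all criteria.

P1 (22 nt, A=6 T=5 G=9 C=2): Tm = 64.9 + 41·(11 − 16.4)/22 = 54.8°C ✓; GC 11/22 = 50.0% ✓; 3' end TTA has 0 G/C, need ≥1 ✗ — fails.
P2 (22 nt, A=3 T=4 G=7 C=8): Tm = 64.9 + 41·(15 − 16.4)/22 = 62.3°C ✓; GC 15/22 = 68.2%, outside 38.2–59.7% ✗; 3' end CGC has 3 G/C ✓ — fails.
P3 (20 nt, A=7 T=5 G=6 C=2): Tm = 64.9 + 41·(8 − 16.4)/20 = 47.7°C, outside 49.8–63.6°C ✗; GC 8/20 = 40.0% ✓; 3' end TAA has 0 G/C, need ≥1 ✗ — fails.
P4 (21 nt, A=1 T=5 G=5 C=10): Tm = 64.9 + 41·(15 − 16.4)/21 = 62.2°C ✓; GC 15/21 = 71.4%, outside 38.2–59.7% ✗; 3' end TCT has 1 G/C ✓ — fails.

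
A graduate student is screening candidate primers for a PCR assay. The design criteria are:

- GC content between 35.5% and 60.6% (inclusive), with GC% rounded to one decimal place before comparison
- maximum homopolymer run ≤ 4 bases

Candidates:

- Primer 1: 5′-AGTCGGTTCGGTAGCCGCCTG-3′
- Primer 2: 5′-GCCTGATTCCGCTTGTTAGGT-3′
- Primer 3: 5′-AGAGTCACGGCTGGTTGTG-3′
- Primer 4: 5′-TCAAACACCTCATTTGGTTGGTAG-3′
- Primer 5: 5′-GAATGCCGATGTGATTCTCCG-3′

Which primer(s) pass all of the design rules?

Primer 2, Primer 3, Primer 4 and Primer 5.

Primer 1 (21 nt, A=2 T=5 G=8 C=6): GC 14/21 = 66.7%, outside 35.5–60.6% ✗; longest run = 2 ✓ — fails.
Primer 2 (21 nt, A=2 T=8 G=6 C=5): GC 11/21 = 52.4% ✓; longest run = 2 ✓ — passes.
Primer 3 (19 nt, A=3 T=5 G=8 C=3): GC 11/19 = 57.9% ✓; longest run = 2 ✓ — passes.
Primer 4 (24 nt, A=6 T=8 G=5 C=5): GC 10/24 = 41.7% ✓; longest run = 3 ✓ — passes.
Primer 5 (21 nt, A=4 T=6 G=6 C=5): GC 11/21 = 52.4% ✓; longest run = 2 ✓ — passes.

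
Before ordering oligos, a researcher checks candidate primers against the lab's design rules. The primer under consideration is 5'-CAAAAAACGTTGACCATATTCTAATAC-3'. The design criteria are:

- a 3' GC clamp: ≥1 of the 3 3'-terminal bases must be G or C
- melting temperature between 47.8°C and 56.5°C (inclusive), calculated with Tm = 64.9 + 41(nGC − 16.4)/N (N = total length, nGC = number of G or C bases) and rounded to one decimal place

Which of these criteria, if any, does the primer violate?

Base counts: A=12, T=7, G=2, C=6 (length 27).
GC clamp: 3' end TAC has 1 G/C ✓
Tm: Tm = 64.9 + 41·(8 − 16.4)/27 = 52.1°C ✓

Meets all criteria.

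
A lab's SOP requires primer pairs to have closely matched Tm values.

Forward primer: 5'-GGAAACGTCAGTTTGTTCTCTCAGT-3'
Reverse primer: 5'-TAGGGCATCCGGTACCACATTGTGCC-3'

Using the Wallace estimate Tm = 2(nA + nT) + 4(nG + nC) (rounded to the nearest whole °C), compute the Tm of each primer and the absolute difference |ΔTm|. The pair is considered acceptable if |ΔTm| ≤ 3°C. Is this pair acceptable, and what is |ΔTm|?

|ΔTm| = 10°C; the pair is not acceptable.

Forward: A=5 T=9 G=6 C=5 → Tm = 2·14 + 4·11 = 72°C.
Reverse: A=5 T=6 G=7 C=8 → Tm = 2·11 + 4·15 = 82°C.
|ΔTm| = |72 − 82| = 10°C, > 3°C.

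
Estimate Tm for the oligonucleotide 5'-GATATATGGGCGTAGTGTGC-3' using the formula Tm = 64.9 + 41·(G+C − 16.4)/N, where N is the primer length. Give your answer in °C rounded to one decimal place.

Base counts: A=4, T=6, G=8, C=2; G+C = 10, N = 20.
Tm = 64.9 + 41·(10 − 16.4)/20 = 64.9 + -262.40/20 = 51.8°C.

51.8°C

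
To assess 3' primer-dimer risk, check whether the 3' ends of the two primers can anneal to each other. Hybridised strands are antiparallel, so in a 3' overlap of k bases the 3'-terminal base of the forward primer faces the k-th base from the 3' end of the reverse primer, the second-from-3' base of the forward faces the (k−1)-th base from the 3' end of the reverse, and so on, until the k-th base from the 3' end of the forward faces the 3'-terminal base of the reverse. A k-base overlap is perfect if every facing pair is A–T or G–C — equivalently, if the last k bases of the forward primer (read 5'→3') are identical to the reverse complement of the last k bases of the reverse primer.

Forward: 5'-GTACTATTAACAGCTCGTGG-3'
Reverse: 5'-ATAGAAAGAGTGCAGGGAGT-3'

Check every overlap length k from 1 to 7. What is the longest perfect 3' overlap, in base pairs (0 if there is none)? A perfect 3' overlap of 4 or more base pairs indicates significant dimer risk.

Longest perfect overlap: 0 complementary base pairs; below the dimer-risk threshold (threshold 4).

Last 7 bases (5'→3') — forward …CTCGTGG, reverse …AGGGAGT.
Reverse complement of the reverse primer's last 7 bases: ACTCCCT; its first k bases are the reverse complement of the reverse primer's last k bases, so a perfect k-base overlap needs the forward primer's last k bases to equal them.
Comparing (forward last k vs required): k=1: G vs A ✗; k=2: GG vs AC ✗; k=3: TGG vs ACT ✗; k=4: GTGG vs ACTC ✗; k=5: CGTGG vs ACTCC ✗; k=6: TCGTGG vs ACTCCC ✗; k=7: CTCGTGG vs ACTCCCT ✗.
No overlap length from 1 to 7 is perfect, so the longest perfect 3' overlap is 0.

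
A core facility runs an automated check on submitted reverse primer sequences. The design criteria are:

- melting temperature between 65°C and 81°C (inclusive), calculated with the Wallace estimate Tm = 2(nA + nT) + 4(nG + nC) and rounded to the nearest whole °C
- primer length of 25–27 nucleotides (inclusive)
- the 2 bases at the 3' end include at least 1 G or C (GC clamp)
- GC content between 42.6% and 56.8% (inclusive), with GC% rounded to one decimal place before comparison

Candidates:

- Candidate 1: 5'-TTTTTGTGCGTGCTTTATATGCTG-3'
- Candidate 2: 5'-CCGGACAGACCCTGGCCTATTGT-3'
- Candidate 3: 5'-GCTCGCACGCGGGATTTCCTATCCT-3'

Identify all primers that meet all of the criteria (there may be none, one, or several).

Candidate 1 (24 nt, A=2 T=13 G=6 C=3): Tm = 2·15 + 4·9 = 66°C ✓; length 24, outside 25–27 ✗; 3' end TG has 1 G/C ✓; GC 9/24 = 37.5%, outside 42.6–56.8% ✗ — fails.
Candidate 2 (23 nt, A=4 T=5 G=6 C=8): Tm = 2·9 + 4·14 = 74°C ✓; length 23, outside 25–27 ✗; 3' end GT has 1 G/C ✓; GC 14/23 = 60.9%, outside 42.6–56.8% ✗ — fails.
Candidate 3 (25 nt, A=3 T=7 G=6 C=9): Tm = 2·10 + 4·15 = 80°C ✓; length 25 ✓; 3' end CT has 1 G/C ✓; GC 15/25 = 60.0%, outside 42.6–56.8% ✗ — fails.

None of the candidates satisfy all criteria.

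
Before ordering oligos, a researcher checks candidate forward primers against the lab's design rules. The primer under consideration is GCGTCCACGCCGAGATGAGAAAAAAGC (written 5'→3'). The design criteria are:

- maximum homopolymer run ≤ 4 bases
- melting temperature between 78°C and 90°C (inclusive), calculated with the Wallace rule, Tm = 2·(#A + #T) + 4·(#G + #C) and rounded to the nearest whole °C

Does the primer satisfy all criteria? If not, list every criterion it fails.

Base counts: A=10, T=2, G=8, C=7 (length 27).
homopolymer run: longest run = 6, exceeds 4 ✗
Tm: Tm = 2·12 + 4·15 = 84°C ✓

Fails: homopolymer run.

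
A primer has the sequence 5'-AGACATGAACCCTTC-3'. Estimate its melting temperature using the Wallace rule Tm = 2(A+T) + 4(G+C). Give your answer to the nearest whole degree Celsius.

Base counts: A=5, T=3, G=2, C=5 (length 15).
Tm = 2·(5+3) + 4·(2+5) = 2·8 + 4·7 = 16 + 28 = 44°C.

44°C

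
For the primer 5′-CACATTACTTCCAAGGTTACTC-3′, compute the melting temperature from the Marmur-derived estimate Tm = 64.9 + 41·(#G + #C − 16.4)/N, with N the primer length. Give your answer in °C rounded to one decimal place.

Base counts: A=6, T=7, G=2, C=7; G+C = 9, N = 22.
Tm = 64.9 + 41·(9 − 16.4)/22 = 64.9 + -303.40/22 = 51.1°C.

51.1°C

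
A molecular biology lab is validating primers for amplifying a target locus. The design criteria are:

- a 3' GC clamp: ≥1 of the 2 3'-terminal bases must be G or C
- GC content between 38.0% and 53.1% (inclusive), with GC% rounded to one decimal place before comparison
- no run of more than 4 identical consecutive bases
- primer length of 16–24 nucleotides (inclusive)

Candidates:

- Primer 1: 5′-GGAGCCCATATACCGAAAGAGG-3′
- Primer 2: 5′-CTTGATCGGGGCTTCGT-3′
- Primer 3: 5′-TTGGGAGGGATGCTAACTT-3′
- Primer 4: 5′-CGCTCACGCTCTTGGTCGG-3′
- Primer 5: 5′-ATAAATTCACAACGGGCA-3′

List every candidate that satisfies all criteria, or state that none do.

Primer 5 only.

Primer 1 (22 nt, A=8 T=2 G=7 C=5): 3' end GG has 2 G/C ✓; GC 12/22 = 54.5%, outside 38.0–53.1% ✗; longest run = 3 ✓; length 22 ✓ — fails.
Primer 2 (17 nt, A=1 T=6 G=6 C=4): 3' end GT has 1 G/C ✓; GC 10/17 = 58.8%, outside 38.0–53.1% ✗; longest run = 4 ✓; length 17 ✓ — fails.
Primer 3 (19 nt, A=4 T=6 G=7 C=2): 3' end TT has 0 G/C, need ≥1 ✗; GC 9/19 = 47.4% ✓; longest run = 3 ✓; length 19 ✓ — fails.
Primer 4 (19 nt, A=1 T=5 G=6 C=7): 3' end GG has 2 G/C ✓; GC 13/19 = 68.4%, outside 38.0–53.1% ✗; longest run = 2 ✓; length 19 ✓ — fails.
Primer 5 (18 nt, A=8 T=3 G=3 C=4): 3' end CA has 1 G/C ✓; GC 7/18 = 38.9% ✓; longest run = 3 ✓; length 18 ✓ — passes.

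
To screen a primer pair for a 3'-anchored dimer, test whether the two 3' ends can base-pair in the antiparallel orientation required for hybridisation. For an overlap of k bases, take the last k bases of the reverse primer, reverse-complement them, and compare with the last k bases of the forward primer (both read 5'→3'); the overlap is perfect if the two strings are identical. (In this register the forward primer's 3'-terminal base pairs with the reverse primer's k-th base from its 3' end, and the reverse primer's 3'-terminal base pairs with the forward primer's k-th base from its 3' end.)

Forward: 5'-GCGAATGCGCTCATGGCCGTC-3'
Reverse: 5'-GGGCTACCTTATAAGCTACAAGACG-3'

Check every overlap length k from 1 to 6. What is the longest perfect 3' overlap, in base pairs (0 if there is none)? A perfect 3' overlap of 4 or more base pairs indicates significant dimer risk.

Last 6 bases (5'→3') — forward …GCCGTC, reverse …AAGACG.
Reverse complement of the reverse primer's last 6 bases: CGTCTT; its first k bases are the reverse complement of the reverse primer's last k bases, so a perfect k-base overlap needs the forward primer's last k bases to equal them.
Comparing (forward last k vs required): k=1: C vs C ✓; k=2: TC vs CG ✗; k=3: GTC vs CGT ✗; k=4: CGTC vs CGTC ✓; k=5: CCGTC vs CGTCT ✗; k=6: GCCGTC vs CGTCTT ✗.
Perfect overlaps at k = 1, 4; the largest is 4.

Longest perfect overlap: 4 complementary base pairs; significant dimer risk (threshold 4).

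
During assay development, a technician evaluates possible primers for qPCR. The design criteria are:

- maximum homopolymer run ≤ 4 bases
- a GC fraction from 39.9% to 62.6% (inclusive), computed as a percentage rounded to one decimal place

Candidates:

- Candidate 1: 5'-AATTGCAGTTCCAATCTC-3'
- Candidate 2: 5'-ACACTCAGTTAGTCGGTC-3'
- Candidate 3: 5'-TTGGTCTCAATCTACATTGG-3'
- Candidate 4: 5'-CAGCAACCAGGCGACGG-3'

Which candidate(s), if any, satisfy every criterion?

Candidate 2 and Candidate 3.

Candidate 1 (18 nt, A=5 T=6 G=2 C=5): longest run = 2 ✓; GC 7/18 = 38.9%, outside 39.9–62.6% ✗ — fails.
Candidate 2 (18 nt, A=4 T=5 G=4 C=5): longest run = 2 ✓; GC 9/18 = 50.0% ✓ — passes.
Candidate 3 (20 nt, A=4 T=8 G=4 C=4): longest run = 2 ✓; GC 8/20 = 40.0% ✓ — passes.
Candidate 4 (17 nt, A=5 T=0 G=6 C=6): longest run = 2 ✓; GC 12/17 = 70.6%, outside 39.9–62.6% ✗ — fails.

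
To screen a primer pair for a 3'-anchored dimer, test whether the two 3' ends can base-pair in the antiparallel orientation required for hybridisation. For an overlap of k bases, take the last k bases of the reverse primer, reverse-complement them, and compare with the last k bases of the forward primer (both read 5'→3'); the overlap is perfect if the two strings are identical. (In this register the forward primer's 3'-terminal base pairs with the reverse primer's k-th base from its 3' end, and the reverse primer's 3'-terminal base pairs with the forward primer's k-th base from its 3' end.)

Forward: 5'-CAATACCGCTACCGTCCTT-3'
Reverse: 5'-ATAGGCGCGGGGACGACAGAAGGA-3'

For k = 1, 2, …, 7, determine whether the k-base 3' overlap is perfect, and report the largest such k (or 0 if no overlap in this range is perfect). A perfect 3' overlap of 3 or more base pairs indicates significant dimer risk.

Last 7 bases (5'→3') — forward …CGTCCTT, reverse …AGAAGGA.
Reverse complement of the reverse primer's last 7 bases: TCCTTCT; its first k bases are the reverse complement of the reverse primer's last k bases, so a perfect k-base overlap needs the forward primer's last k bases to equal them.
Comparing (forward last k vs required): k=1: T vs T ✓; k=2: TT vs TC ✗; k=3: CTT vs TCC ✗; k=4: CCTT vs TCCT ✗; k=5: TCCTT vs TCCTT ✓; k=6: GTCCTT vs TCCTTC ✗; k=7: CGTCCTT vs TCCTTCT ✗.
Perfect overlaps at k = 1, 5; the largest is 5.

Longest perfect overlap: 5 complementary base pairs; significant dimer risk (threshold 3).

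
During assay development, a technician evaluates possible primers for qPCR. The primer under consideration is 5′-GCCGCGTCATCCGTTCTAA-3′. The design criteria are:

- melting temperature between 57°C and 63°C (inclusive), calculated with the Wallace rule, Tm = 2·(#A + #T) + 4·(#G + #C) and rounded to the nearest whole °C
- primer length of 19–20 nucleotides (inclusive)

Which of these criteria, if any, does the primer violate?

Base counts: A=3, T=5, G=4, C=7 (length 19).
Tm: Tm = 2·8 + 4·11 = 60°C ✓
length: length 19 ✓

Meets all criteria.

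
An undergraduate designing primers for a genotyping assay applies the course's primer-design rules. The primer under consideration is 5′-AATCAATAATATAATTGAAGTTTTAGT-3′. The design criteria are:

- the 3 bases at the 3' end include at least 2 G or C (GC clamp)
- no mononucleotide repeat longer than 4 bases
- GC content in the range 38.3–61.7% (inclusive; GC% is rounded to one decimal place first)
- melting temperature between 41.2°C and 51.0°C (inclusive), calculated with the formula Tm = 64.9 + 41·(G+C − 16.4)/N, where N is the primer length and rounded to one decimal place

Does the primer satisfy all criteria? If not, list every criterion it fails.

Fails: GC clamp, GC content.

Base counts: A=12, T=11, G=3, C=1 (length 27).
GC clamp: 3' end AGT has 1 G/C, need ≥2 ✗
homopolymer run: longest run = 4 ✓
GC content: GC 4/27 = 14.8%, outside 38.3–61.7% ✗
Tm: Tm = 64.9 + 41·(4 − 16.4)/27 = 46.1°C ✓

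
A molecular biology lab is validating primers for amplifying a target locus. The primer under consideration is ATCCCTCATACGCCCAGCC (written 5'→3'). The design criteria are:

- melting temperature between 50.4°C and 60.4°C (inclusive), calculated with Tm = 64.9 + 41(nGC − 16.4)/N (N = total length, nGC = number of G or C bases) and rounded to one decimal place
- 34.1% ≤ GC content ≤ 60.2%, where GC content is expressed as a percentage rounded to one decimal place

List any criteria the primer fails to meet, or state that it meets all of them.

Fails: GC content.

Base counts: A=4, T=3, G=2, C=10 (length 19).
Tm: Tm = 64.9 + 41·(12 − 16.4)/19 = 55.4°C ✓
GC content: GC 12/19 = 63.2%, outside 34.1–60.2% ✗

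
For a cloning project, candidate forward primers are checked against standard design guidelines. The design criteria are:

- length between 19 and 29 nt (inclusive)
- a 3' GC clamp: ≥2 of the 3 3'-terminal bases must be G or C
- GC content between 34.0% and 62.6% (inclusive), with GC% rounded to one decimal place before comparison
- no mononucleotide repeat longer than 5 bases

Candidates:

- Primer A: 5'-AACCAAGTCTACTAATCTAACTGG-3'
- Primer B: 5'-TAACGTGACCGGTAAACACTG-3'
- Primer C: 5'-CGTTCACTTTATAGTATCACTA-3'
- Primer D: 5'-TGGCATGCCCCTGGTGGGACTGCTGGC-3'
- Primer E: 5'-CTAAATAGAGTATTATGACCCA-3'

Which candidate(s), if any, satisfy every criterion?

Primer A and Primer B.

Primer A (24 nt, A=9 T=6 G=3 C=6): length 24 ✓; 3' end TGG has 2 G/C ✓; GC 9/24 = 37.5% ✓; longest run = 2 ✓ — passes.
Primer B (21 nt, A=7 T=4 G=5 C=5): length 21 ✓; 3' end CTG has 2 G/C ✓; GC 10/21 = 47.6% ✓; longest run = 3 ✓ — passes.
Primer C (22 nt, A=6 T=9 G=2 C=5): length 22 ✓; 3' end CTA has 1 G/C, need ≥2 ✗; GC 7/22 = 31.8%, outside 34.0–62.6% ✗; longest run = 3 ✓ — fails.
Primer D (27 nt, A=2 T=6 G=11 C=8): length 27 ✓; 3' end GGC has 3 G/C ✓; GC 19/27 = 70.4%, outside 34.0–62.6% ✗; longest run = 4 ✓ — fails.
Primer E (22 nt, A=9 T=6 G=3 C=4): length 22 ✓; 3' end CCA has 2 G/C ✓; GC 7/22 = 31.8%, outside 34.0–62.6% ✗; longest run = 3 ✓ — fails.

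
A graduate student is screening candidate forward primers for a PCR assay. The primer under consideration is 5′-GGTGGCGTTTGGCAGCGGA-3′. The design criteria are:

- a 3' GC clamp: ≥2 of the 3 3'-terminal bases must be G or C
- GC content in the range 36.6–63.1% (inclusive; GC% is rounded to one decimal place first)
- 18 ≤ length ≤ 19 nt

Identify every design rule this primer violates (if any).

Fails: GC content.

Base counts: A=2, T=4, G=10, C=3 (length 19).
GC clamp: 3' end GGA has 2 G/C ✓
GC content: GC 13/19 = 68.4%, outside 36.6–63.1% ✗
length: length 19 ✓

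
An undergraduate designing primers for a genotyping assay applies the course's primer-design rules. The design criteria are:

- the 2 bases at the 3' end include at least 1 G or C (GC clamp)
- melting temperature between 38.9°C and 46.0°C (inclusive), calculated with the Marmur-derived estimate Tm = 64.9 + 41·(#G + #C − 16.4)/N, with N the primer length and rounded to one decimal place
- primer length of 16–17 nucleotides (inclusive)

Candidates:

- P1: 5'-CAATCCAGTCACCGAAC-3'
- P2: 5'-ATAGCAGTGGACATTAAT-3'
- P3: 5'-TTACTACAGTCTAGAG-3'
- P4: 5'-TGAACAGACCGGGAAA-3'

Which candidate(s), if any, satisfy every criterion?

P1 (17 nt, A=6 T=2 G=2 C=7): 3' end AC has 1 G/C ✓; Tm = 64.9 + 41·(9 − 16.4)/17 = 47.1°C, outside 38.9–46.0°C ✗; length 17 ✓ — fails.
P2 (18 nt, A=7 T=5 G=4 C=2): 3' end AT has 0 G/C, need ≥1 ✗; Tm = 64.9 + 41·(6 − 16.4)/18 = 41.2°C ✓; length 18, outside 16–17 ✗ — fails.
P3 (16 nt, A=5 T=5 G=3 C=3): 3' end AG has 1 G/C ✓; Tm = 64.9 + 41·(6 − 16.4)/16 = 38.3°C, outside 38.9–46.0°C ✗; length 16 ✓ — fails.
P4 (16 nt, A=7 T=1 G=5 C=3): 3' end AA has 0 G/C, need ≥1 ✗; Tm = 64.9 + 41·(8 − 16.4)/16 = 43.4°C ✓; length 16 ✓ — fails.

None of the candidates satisfy all criteria.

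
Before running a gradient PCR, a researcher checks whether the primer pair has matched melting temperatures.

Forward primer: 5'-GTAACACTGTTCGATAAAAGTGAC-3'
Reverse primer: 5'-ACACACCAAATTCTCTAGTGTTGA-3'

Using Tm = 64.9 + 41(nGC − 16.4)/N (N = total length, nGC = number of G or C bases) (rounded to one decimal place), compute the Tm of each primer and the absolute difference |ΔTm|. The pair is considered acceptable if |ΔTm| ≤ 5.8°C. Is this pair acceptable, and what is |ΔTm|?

|ΔTm| = 0.0°C; the pair is acceptable.

Forward: G+C = 9, N = 24 → Tm = 64.9 + 41·(9 − 16.4)/24 = 52.3°C.
Reverse: G+C = 9, N = 24 → Tm = 64.9 + 41·(9 − 16.4)/24 = 52.3°C.
|ΔTm| = |52.3 − 52.3| = 0.0°C, ≤ 5.8°C.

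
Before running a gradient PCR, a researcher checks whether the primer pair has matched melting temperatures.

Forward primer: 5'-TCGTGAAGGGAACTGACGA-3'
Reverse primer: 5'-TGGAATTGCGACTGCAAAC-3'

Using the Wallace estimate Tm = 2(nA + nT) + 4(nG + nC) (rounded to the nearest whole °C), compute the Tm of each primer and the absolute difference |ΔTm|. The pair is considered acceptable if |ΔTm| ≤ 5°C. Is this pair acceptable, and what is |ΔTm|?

|ΔTm| = 2°C; the pair is acceptable.

Forward: A=6 T=3 G=7 C=3 → Tm = 2·9 + 4·10 = 58°C.
Reverse: A=6 T=4 G=5 C=4 → Tm = 2·10 + 4·9 = 56°C.
|ΔTm| = |58 − 56| = 2°C, ≤ 5°C.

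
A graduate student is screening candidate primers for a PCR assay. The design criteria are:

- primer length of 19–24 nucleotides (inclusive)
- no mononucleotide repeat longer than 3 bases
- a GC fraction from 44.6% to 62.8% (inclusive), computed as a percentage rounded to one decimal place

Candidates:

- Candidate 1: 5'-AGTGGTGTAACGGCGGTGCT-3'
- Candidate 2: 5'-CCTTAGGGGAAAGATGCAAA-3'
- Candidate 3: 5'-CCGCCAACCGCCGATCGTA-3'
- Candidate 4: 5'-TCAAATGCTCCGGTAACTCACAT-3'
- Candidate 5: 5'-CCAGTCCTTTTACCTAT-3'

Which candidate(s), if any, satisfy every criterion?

Candidate 1 only.

Candidate 1 (20 nt, A=3 T=5 G=9 C=3): length 20 ✓; longest run = 2 ✓; GC 12/20 = 60.0% ✓ — passes.
Candidate 2 (20 nt, A=8 T=3 G=6 C=3): length 20 ✓; longest run = 4, exceeds 3 ✗; GC 9/20 = 45.0% ✓ — fails.
Candidate 3 (19 nt, A=4 T=2 G=4 C=9): length 19 ✓; longest run = 2 ✓; GC 13/19 = 68.4%, outside 44.6–62.8% ✗ — fails.
Candidate 4 (23 nt, A=7 T=6 G=3 C=7): length 23 ✓; longest run = 3 ✓; GC 10/23 = 43.5%, outside 44.6–62.8% ✗ — fails.
Candidate 5 (17 nt, A=3 T=7 G=1 C=6): length 17, outside 19–24 ✗; longest run = 4, exceeds 3 ✗; GC 7/17 = 41.2%, outside 44.6–62.8% ✗ — fails.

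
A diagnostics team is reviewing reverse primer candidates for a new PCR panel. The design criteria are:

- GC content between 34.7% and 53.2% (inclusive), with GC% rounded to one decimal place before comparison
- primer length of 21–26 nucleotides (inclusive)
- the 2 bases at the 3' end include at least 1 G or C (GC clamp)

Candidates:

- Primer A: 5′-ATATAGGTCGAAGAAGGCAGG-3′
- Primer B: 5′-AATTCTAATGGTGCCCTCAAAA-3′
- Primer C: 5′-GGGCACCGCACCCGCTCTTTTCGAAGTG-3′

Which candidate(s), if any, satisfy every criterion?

Primer A (21 nt, A=8 T=3 G=8 C=2): GC 10/21 = 47.6% ✓; length 21 ✓; 3' end GG has 2 G/C ✓ — passes.
Primer B (22 nt, A=8 T=6 G=3 C=5): GC 8/22 = 36.4% ✓; length 22 ✓; 3' end AA has 0 G/C, need ≥1 ✗ — fails.
Primer C (28 nt, A=4 T=6 G=8 C=10): GC 18/28 = 64.3%, outside 34.7–53.2% ✗; length 28, outside 21–26 ✗; 3' end TG has 1 G/C ✓ — fails.

Primer A only.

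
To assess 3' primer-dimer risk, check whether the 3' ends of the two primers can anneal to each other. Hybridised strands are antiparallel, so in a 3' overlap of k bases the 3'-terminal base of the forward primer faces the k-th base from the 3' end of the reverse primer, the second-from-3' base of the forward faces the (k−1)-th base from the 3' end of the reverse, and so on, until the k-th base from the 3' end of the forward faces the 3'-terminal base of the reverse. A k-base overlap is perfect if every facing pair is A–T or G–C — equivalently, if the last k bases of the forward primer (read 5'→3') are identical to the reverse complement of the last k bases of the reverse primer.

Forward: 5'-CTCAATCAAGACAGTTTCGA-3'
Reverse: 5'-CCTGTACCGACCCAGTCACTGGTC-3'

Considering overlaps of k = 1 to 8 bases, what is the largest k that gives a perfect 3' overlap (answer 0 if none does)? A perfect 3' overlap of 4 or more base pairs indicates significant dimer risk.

Last 8 bases (5'→3') — forward …AGTTTCGA, reverse …CACTGGTC.
Reverse complement of the reverse primer's last 8 bases: GACCAGTG; its first k bases are the reverse complement of the reverse primer's last k bases, so a perfect k-base overlap needs the forward primer's last k bases to equal them.
Comparing (forward last k vs required): k=1: A vs G ✗; k=2: GA vs GA ✓; k=3: CGA vs GAC ✗; k=4: TCGA vs GACC ✗; k=5: TTCGA vs GACCA ✗; k=6: TTTCGA vs GACCAG ✗; k=7: GTTTCGA vs GACCAGT ✗; k=8: AGTTTCGA vs GACCAGTG ✗.
Only k = 2 is perfect, so the longest perfect 3' overlap is 2.

Longest perfect overlap: 2 complementary base pairs; below the dimer-risk threshold (threshold 4).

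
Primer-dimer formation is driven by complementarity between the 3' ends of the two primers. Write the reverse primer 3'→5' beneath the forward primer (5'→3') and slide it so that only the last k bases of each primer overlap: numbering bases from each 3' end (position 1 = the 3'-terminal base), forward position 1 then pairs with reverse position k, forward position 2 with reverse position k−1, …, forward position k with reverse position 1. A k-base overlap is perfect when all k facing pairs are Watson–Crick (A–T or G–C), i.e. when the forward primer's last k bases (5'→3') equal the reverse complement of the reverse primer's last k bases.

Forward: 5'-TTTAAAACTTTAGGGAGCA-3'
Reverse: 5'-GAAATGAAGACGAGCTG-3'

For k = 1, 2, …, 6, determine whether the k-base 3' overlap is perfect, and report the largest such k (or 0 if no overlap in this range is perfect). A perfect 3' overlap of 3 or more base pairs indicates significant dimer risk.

Longest perfect overlap: 2 complementary base pairs; below the dimer-risk threshold (threshold 3).

Last 6 bases (5'→3') — forward …GGAGCA, reverse …GAGCTG.
Reverse complement of the reverse primer's last 6 bases: CAGCTC; its first k bases are the reverse complement of the reverse primer's last k bases, so a perfect k-base overlap needs the forward primer's last k bases to equal them.
Comparing (forward last k vs required): k=1: A vs C ✗; k=2: CA vs CA ✓; k=3: GCA vs CAG ✗; k=4: AGCA vs CAGC ✗; k=5: GAGCA vs CAGCT ✗; k=6: GGAGCA vs CAGCTC ✗.
Only k = 2 is perfect, so the longest perfect 3' overlap is 2.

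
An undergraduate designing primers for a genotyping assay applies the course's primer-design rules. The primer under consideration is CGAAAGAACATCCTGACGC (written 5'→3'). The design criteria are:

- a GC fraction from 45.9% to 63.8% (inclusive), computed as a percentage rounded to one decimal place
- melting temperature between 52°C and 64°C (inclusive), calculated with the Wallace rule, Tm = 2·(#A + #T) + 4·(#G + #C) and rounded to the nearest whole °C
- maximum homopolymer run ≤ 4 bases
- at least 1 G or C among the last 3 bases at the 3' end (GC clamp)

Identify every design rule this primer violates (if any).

Base counts: A=7, T=2, G=4, C=6 (length 19).
GC content: GC 10/19 = 52.6% ✓
Tm: Tm = 2·9 + 4·10 = 58°C ✓
homopolymer run: longest run = 3 ✓
GC clamp: 3' end CGC has 3 G/C ✓

Meets all criteria.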